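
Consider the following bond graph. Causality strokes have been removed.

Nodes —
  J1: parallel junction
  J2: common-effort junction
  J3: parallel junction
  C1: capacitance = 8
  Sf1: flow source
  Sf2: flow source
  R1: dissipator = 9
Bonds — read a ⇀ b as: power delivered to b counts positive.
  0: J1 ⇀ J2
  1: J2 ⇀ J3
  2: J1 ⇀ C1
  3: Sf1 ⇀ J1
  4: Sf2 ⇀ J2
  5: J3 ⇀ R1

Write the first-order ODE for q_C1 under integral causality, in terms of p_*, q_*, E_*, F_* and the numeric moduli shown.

β3 |Sf1  (Sf1 (Sf) sets flow on bond)
β4 |Sf2  (source Sf2 imposes f)
β2 |J1  (C1 integral (e out))
β0 |J2  (J1 effort already set via bond 2)
β1 |J3  (common-e at J2 fixed by 0)
β5 |R1  (J3: bond 1 brought effort, rest push out)

dq_C1/dt = F_Sf1 + F_Sf2 - q_C1/72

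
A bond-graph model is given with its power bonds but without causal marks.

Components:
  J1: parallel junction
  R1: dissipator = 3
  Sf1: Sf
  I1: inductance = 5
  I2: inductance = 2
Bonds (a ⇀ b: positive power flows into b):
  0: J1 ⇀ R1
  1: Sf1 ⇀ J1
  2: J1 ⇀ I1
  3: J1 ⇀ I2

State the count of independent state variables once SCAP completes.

2  (I1, I2 all integral)

bond 1 |Sf1  (Sf1 fixes flow; stroke at Sf1)
bond 2 |I1  (I1 outputs flow p/I1)
bond 3 |I2  (prefer integral on I2)
bond 0 |J1  (J1: last free bond brings effort in)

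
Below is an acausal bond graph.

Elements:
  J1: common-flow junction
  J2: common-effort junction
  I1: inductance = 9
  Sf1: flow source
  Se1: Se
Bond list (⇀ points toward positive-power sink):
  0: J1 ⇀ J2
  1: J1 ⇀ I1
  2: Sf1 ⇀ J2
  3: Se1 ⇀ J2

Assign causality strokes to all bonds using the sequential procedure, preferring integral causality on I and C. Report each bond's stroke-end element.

#0 stroke→J1
#1 stroke→I1
#2 stroke→Sf1
#3 stroke→J2

b2 |Sf1  (source Sf1 imposes f)
b3 |J2  (Se1: effort source, stroke at far end)
b0 |J1  (J2: bond 3 brought effort, rest push out)
b1 |I1  (J1: last free bond brings flow in)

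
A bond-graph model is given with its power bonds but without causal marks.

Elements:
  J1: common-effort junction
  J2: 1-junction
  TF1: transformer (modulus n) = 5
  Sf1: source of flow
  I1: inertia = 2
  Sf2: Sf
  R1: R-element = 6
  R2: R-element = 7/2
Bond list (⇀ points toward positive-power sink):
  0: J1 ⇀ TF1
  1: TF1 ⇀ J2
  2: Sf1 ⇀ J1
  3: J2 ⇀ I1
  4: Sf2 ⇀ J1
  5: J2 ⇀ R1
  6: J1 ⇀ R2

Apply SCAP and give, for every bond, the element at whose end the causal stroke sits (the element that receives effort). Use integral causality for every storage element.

bond 0 stroke→TF1
bond 1 stroke→J2
bond 2 stroke→Sf1
bond 3 stroke→I1
bond 4 stroke→Sf2
bond 5 stroke→J2
bond 6 stroke→J1

β2 |Sf1  (Sf1 (Sf) sets flow on bond)
β4 |Sf2  (Sf2 fixes flow; stroke at Sf2)
β3 |I1  (I1: I, integral causality)
β1 |J2  (1-jn J2 has f-setter on 3)
β5 |J2  (J2 flow already set via bond 3)
β0 |TF1  (TF1 one-in-one-out from 1)
β6 |J1  (J1: last free bond brings effort in)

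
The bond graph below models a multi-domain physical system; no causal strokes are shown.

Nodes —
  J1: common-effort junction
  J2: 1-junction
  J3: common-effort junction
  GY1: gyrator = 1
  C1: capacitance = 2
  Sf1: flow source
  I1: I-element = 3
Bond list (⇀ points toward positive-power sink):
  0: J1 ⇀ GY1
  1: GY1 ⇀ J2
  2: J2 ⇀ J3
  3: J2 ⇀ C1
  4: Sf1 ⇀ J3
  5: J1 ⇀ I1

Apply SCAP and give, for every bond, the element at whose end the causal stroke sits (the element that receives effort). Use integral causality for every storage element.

b4 |Sf1  (Sf1 fixes flow; stroke at Sf1)
b2 |J3  (J3: last free bond brings effort in)
b1 |J2  (common-f at J2 fixed by 2)
b3 |J2  (common-f at J2 fixed by 2)
b0 |J1  (GY1: gyrator matches bond 1)
b5 |I1  (0-jn J1 has e-setter on 0)

b0 |J1
b1 |J2
b2 |J3
b3 |J2
b4 |Sf1
b5 |I1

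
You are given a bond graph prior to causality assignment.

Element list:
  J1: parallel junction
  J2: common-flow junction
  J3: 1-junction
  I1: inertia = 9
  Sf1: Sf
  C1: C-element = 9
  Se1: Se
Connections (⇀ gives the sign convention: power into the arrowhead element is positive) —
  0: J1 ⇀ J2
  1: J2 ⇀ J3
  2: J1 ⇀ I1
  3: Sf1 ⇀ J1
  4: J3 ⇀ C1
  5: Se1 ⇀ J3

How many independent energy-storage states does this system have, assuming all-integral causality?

2  (C1, I1 all integral)

β3 stroke→Sf1  (Sf1 fixes flow; stroke at Sf1)
β5 stroke→J3  (Se1: effort source, stroke at far end)
β2 stroke→I1  (I1 outputs flow p/I1)
β0 stroke→J1  (closing 0-jn rule on J1)
β1 stroke→J2  (1-jn J2 has f-setter on 0)
β4 stroke→J3  (common-f at J3 fixed by 1)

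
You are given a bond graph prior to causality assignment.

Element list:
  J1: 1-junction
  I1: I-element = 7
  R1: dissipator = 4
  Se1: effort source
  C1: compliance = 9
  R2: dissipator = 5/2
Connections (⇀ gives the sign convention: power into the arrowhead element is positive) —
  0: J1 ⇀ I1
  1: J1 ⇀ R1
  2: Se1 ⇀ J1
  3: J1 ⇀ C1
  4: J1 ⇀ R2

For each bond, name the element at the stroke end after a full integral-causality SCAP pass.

#2 |J1  (Se1: effort source, stroke at far end)
#0 |I1  (prefer integral on I1)
#1 |J1  (J1 flow already set via bond 0)
#3 |J1  (J1: bond 0 brought flow, rest push out)
#4 |J1  (common-f at J1 fixed by 0)

b0 stroke at I1
b1 stroke at J1
b2 stroke at J1
b3 stroke at J1
b4 stroke at J1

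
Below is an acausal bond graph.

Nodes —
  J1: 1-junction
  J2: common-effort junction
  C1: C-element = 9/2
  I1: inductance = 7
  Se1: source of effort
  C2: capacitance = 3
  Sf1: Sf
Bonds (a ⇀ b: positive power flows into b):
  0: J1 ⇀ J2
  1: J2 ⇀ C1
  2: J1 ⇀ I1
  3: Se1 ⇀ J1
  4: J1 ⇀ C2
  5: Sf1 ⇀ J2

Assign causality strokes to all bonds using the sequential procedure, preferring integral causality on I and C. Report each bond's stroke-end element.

b3 |J1  (Se1 (Se) sets effort on bond)
b5 |Sf1  (Sf1: flow source, stroke at near end)
b1 |J2  (C1 integral (e out))
b0 |J1  (common-e at J2 fixed by 1)
b2 |I1  (I1 outputs flow p/I1)
b4 |J1  (common-f at J1 fixed by 2)

β0 stroke→J1
β1 stroke→J2
β2 stroke→I1
β3 stroke→J1
β4 stroke→J1
β5 stroke→Sf1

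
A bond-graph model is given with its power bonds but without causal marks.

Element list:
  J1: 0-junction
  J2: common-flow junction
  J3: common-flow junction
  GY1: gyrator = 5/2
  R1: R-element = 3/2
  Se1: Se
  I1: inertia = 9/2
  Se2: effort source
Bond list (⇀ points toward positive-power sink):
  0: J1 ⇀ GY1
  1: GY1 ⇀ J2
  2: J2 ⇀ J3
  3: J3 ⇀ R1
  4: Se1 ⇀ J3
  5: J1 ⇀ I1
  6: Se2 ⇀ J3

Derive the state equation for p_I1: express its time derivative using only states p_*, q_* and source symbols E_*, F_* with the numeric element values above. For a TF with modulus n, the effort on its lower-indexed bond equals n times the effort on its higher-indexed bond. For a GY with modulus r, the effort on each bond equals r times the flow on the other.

dp_I1/dt = 5*E_Se1/3 + 5*E_Se2/3 - 25*p_I1/27

#4 stroke at J3  (Se1 fixes effort; stroke away)
#6 stroke at J3  (Se2 fixes effort; stroke away)
#5 stroke at I1  (I1: I, integral causality)
#0 stroke at J1  (J1 needs exactly one e-in)
#1 stroke at J2  (GY1 both-in/both-out from 0)
#2 stroke at J3  (J2: last free bond brings flow in)
#3 stroke at R1  (J3: last free bond brings flow in)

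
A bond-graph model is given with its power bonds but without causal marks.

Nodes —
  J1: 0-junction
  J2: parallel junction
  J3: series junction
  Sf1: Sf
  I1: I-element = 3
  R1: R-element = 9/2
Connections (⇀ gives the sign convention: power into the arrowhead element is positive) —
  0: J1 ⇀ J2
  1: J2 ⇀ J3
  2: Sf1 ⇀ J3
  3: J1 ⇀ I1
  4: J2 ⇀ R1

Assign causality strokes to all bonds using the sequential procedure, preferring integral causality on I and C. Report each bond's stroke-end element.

#0 stroke at J1
#1 stroke at J3
#2 stroke at Sf1
#3 stroke at I1
#4 stroke at J2

#2 stroke at Sf1  (Sf1: flow source, stroke at near end)
#1 stroke at J3  (J3 flow already set via bond 2)
#3 stroke at I1  (I1 integral (f out))
#0 stroke at J1  (J1: last free bond brings effort in)
#4 stroke at J2  (closing 0-jn rule on J2)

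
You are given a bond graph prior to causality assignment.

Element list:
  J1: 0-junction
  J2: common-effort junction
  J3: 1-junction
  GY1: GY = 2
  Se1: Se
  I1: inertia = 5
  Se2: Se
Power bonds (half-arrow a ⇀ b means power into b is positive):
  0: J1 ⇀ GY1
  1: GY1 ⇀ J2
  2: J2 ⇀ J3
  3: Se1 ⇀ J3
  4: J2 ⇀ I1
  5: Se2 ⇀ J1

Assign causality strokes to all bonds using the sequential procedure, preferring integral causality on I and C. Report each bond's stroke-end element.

bond 3 |J3  (Se1 (Se) sets effort on bond)
bond 5 |J1  (Se2 (Se) sets effort on bond)
bond 0 |GY1  (0-jn J1 has e-setter on 5)
bond 2 |J2  (closing 1-jn rule on J3)
bond 1 |GY1  (through GY1, causality inverts; strokes same side of GY1)
bond 4 |I1  (0-jn J2 has e-setter on 2)

#0 |GY1
#1 |GY1
#2 |J2
#3 |J3
#4 |I1
#5 |J1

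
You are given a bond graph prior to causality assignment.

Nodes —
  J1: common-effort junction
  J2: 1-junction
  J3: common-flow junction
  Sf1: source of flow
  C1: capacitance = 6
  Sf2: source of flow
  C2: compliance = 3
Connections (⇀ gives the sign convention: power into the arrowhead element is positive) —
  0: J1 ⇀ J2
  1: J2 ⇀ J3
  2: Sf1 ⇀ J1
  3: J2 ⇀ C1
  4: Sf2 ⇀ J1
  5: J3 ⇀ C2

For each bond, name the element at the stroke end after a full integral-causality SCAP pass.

#2 stroke→Sf1  (source Sf1 imposes f)
#4 stroke→Sf2  (source Sf2 imposes f)
#0 stroke→J1  (J1 needs exactly one e-in)
#1 stroke→J2  (common-f at J2 fixed by 0)
#3 stroke→J2  (common-f at J2 fixed by 0)
#5 stroke→J3  (common-f at J3 fixed by 1)

b0 |J1
b1 |J2
b2 |Sf1
b3 |J2
b4 |Sf2
b5 |J3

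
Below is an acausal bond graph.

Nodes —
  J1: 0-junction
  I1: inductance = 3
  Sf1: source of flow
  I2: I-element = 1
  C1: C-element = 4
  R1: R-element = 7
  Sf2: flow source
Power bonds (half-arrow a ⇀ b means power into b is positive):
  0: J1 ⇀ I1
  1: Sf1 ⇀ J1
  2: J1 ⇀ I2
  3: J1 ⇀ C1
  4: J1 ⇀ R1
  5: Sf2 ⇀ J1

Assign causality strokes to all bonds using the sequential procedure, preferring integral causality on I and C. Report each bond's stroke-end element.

bond 0 |I1
bond 1 |Sf1
bond 2 |I2
bond 3 |J1
bond 4 |R1
bond 5 |Sf2

β1 stroke at Sf1  (Sf1 fixes flow; stroke at Sf1)
β5 stroke at Sf2  (Sf2 fixes flow; stroke at Sf2)
β0 stroke at I1  (prefer integral on I1)
β2 stroke at I2  (I2: I, integral causality)
β3 stroke at J1  (prefer integral on C1)
β4 stroke at R1  (J1: bond 3 brought effort, rest push out)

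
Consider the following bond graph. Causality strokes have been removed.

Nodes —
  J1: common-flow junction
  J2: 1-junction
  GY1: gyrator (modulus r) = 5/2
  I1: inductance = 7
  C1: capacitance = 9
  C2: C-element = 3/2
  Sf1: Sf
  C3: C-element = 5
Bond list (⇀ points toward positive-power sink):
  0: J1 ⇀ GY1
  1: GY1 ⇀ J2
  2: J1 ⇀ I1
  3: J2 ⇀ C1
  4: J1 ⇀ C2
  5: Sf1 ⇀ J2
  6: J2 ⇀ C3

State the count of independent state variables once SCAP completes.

bond 5 stroke at Sf1  (Sf1 fixes flow; stroke at Sf1)
bond 1 stroke at J2  (1-jn J2 has f-setter on 5)
bond 3 stroke at J2  (J2 flow already set via bond 5)
bond 6 stroke at J2  (1-jn J2 has f-setter on 5)
bond 0 stroke at J1  (GY1: gyrator matches bond 1)
bond 2 stroke at I1  (I1 outputs flow p/I1)
bond 4 stroke at J1  (J1 flow already set via bond 2)

4  (C1, C2, C3, I1 all integral)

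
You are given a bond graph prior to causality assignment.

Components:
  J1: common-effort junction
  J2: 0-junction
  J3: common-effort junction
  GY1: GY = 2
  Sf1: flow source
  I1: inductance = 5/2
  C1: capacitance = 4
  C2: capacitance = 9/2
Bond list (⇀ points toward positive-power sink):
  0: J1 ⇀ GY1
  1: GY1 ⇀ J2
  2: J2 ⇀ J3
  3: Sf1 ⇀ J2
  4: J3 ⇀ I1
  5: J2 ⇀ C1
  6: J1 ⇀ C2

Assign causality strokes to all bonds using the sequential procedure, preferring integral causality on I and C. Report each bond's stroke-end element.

#3 |Sf1  (Sf1 fixes flow; stroke at Sf1)
#4 |I1  (I1 outputs flow p/I1)
#2 |J3  (J3: last free bond brings effort in)
#5 |J2  (prefer integral on C1)
#1 |GY1  (J2 effort already set via bond 5)
#0 |GY1  (GY1: gyrator matches bond 1)
#6 |J1  (J1 needs exactly one e-in)

β0 stroke at GY1
β1 stroke at GY1
β2 stroke at J3
β3 stroke at Sf1
β4 stroke at I1
β5 stroke at J2
β6 stroke at J1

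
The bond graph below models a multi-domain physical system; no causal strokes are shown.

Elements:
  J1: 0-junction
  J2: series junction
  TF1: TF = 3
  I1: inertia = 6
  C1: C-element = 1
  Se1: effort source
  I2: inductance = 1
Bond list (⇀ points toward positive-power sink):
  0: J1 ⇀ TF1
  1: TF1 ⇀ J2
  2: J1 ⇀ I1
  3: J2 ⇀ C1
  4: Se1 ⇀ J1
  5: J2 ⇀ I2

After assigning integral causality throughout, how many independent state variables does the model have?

b4 stroke at J1  (source Se1 imposes e)
b0 stroke at TF1  (common-e at J1 fixed by 4)
b2 stroke at I1  (J1: bond 4 brought effort, rest push out)
b1 stroke at J2  (TF1: transformer flips bond 0)
b3 stroke at J2  (C1 outputs effort q/C1)
b5 stroke at I2  (J2 needs exactly one f-in)

3  (C1, I1, I2 all integral)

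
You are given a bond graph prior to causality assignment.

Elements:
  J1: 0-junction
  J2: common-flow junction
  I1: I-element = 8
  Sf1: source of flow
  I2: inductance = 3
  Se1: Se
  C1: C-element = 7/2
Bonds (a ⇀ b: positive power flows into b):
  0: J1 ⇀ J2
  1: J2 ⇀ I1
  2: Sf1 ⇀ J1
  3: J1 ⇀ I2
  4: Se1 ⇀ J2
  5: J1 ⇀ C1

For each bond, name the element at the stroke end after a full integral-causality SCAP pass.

b0 stroke at J2
b1 stroke at I1
b2 stroke at Sf1
b3 stroke at I2
b4 stroke at J2
b5 stroke at J1

bond 2 |Sf1  (Sf1: flow source, stroke at near end)
bond 4 |J2  (source Se1 imposes e)
bond 1 |I1  (I1 outputs flow p/I1)
bond 0 |J2  (J2: bond 1 brought flow, rest push out)
bond 3 |I2  (I2 integral (f out))
bond 5 |J1  (J1: last free bond brings effort in)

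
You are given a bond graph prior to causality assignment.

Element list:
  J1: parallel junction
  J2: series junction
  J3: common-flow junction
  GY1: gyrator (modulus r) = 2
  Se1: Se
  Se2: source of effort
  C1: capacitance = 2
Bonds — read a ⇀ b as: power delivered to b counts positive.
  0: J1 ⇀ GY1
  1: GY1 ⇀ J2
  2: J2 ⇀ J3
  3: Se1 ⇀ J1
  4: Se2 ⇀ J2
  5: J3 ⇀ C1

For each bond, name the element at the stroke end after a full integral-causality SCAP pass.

b0 stroke→GY1
b1 stroke→GY1
b2 stroke→J2
b3 stroke→J1
b4 stroke→J2
b5 stroke→J3

#3 stroke→J1  (source Se1 imposes e)
#4 stroke→J2  (Se2: effort source, stroke at far end)
#0 stroke→GY1  (J1: bond 3 brought effort, rest push out)
#1 stroke→GY1  (through GY1, causality inverts; strokes same side of GY1)
#2 stroke→J2  (J2: bond 1 brought flow, rest push out)
#5 stroke→J3  (1-jn J3 has f-setter on 2)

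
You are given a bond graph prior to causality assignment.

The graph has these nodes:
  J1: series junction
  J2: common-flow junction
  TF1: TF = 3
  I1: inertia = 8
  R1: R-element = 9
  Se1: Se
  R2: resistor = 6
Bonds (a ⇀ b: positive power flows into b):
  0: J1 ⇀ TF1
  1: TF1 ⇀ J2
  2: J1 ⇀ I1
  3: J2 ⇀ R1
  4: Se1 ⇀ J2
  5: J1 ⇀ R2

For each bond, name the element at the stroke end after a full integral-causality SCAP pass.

#4 |J2  (Se1 (Se) sets effort on bond)
#2 |I1  (I1: I, integral causality)
#0 |J1  (common-f at J1 fixed by 2)
#5 |J1  (common-f at J1 fixed by 2)
#1 |TF1  (TF1: transformer flips bond 0)
#3 |J2  (common-f at J2 fixed by 1)

bond 0 |J1
bond 1 |TF1
bond 2 |I1
bond 3 |J2
bond 4 |J2
bond 5 |J1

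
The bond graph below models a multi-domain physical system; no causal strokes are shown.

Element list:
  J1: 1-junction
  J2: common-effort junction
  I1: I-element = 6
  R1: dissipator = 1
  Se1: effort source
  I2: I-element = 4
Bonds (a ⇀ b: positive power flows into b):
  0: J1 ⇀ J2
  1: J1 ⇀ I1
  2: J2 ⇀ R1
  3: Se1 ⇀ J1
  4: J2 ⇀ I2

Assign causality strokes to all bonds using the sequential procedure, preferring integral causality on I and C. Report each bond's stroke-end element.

bond 3 stroke→J1  (Se1 fixes effort; stroke away)
bond 1 stroke→I1  (I1 integral (f out))
bond 0 stroke→J1  (1-jn J1 has f-setter on 1)
bond 4 stroke→I2  (prefer integral on I2)
bond 2 stroke→J2  (J2 needs exactly one e-in)

b0 →J1
b1 →I1
b2 →J2
b3 →J1
b4 →I2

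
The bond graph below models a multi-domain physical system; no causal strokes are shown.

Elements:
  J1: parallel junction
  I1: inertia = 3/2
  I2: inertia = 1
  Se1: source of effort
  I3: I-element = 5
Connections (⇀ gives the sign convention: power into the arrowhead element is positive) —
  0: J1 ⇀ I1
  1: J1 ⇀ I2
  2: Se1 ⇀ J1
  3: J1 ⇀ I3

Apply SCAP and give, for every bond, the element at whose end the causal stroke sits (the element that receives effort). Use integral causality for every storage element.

bond 0 stroke at I1
bond 1 stroke at I2
bond 2 stroke at J1
bond 3 stroke at I3

β2 stroke→J1  (Se1: effort source, stroke at far end)
β0 stroke→I1  (J1 effort already set via bond 2)
β1 stroke→I2  (J1 effort already set via bond 2)
β3 stroke→I3  (J1: bond 2 brought effort, rest push out)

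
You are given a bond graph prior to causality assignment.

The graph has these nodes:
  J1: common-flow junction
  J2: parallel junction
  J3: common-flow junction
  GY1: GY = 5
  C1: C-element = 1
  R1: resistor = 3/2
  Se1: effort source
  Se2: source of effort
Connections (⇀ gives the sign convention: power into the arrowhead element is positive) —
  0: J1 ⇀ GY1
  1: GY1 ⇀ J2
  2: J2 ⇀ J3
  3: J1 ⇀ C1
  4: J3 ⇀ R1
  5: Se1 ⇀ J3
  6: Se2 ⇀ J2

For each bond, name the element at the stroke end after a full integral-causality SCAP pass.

#5 |J3  (Se1 (Se) sets effort on bond)
#6 |J2  (Se2 fixes effort; stroke away)
#1 |GY1  (0-jn J2 has e-setter on 6)
#2 |J3  (J2: bond 6 brought effort, rest push out)
#4 |R1  (J3 needs exactly one f-in)
#0 |GY1  (GY1: gyrator matches bond 1)
#3 |J1  (J1 flow already set via bond 0)

β0 stroke→GY1
β1 stroke→GY1
β2 stroke→J3
β3 stroke→J1
β4 stroke→R1
β5 stroke→J3
β6 stroke→J2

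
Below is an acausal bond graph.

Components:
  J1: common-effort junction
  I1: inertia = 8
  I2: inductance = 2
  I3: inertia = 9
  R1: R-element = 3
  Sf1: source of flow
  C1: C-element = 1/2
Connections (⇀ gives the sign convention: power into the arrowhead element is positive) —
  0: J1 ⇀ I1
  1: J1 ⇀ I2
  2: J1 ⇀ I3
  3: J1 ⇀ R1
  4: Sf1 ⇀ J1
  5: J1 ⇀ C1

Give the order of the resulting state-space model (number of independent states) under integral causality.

β4 →Sf1  (Sf1 fixes flow; stroke at Sf1)
β0 →I1  (I1 outputs flow p/I1)
β1 →I2  (prefer integral on I2)
β2 →I3  (I3 integral (f out))
β5 →J1  (prefer integral on C1)
β3 →R1  (J1: bond 5 brought effort, rest push out)

4  (C1, I1, I2, I3 all integral)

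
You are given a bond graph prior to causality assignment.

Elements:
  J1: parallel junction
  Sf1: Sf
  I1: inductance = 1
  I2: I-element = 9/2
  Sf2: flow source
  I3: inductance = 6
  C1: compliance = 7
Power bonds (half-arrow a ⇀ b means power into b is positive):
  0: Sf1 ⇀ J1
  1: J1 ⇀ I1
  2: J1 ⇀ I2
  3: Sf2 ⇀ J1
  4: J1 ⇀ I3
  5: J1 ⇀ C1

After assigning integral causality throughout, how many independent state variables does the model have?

4  (C1, I1, I2, I3 all integral)

bond 0 →Sf1  (Sf1: flow source, stroke at near end)
bond 3 →Sf2  (source Sf2 imposes f)
bond 1 →I1  (I1 integral (f out))
bond 2 →I2  (prefer integral on I2)
bond 4 →I3  (I3 outputs flow p/I3)
bond 5 →J1  (J1 needs exactly one e-in)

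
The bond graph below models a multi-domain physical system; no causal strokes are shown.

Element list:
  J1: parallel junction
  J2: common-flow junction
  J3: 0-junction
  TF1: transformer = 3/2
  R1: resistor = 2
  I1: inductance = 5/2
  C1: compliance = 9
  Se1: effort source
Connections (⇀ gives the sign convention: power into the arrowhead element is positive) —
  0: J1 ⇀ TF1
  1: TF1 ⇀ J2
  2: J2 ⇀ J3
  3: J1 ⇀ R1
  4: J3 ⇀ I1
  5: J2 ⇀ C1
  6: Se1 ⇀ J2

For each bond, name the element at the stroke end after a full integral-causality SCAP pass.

β6 |J2  (Se1: effort source, stroke at far end)
β4 |I1  (I1: I, integral causality)
β2 |J3  (J3: last free bond brings effort in)
β1 |J2  (1-jn J2 has f-setter on 2)
β5 |J2  (J2: bond 2 brought flow, rest push out)
β0 |TF1  (TF1: transformer flips bond 1)
β3 |J1  (closing 0-jn rule on J1)

b0 stroke→TF1
b1 stroke→J2
b2 stroke→J3
b3 stroke→J1
b4 stroke→I1
b5 stroke→J2
b6 stroke→J2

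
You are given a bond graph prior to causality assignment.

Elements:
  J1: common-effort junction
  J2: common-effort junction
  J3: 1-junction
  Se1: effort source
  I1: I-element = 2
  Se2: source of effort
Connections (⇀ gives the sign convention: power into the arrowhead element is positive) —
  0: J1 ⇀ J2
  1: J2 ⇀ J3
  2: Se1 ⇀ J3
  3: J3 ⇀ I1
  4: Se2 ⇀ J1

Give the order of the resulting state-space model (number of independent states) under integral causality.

1  (I1 all integral)

bond 2 stroke at J3  (Se1: effort source, stroke at far end)
bond 4 stroke at J1  (Se2: effort source, stroke at far end)
bond 0 stroke at J2  (0-jn J1 has e-setter on 4)
bond 1 stroke at J3  (0-jn J2 has e-setter on 0)
bond 3 stroke at I1  (only one flow-in slot at J3)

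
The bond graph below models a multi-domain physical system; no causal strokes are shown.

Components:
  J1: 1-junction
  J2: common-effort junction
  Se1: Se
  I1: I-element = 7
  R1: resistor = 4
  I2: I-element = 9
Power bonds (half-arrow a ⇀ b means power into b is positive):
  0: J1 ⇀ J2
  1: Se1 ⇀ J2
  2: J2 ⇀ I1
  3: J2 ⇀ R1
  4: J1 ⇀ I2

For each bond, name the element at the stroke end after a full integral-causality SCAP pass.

β0 stroke at J1
β1 stroke at J2
β2 stroke at I1
β3 stroke at R1
β4 stroke at I2

#1 →J2  (Se1: effort source, stroke at far end)
#0 →J1  (J2 effort already set via bond 1)
#2 →I1  (common-e at J2 fixed by 1)
#3 →R1  (common-e at J2 fixed by 1)
#4 →I2  (only one flow-in slot at J1)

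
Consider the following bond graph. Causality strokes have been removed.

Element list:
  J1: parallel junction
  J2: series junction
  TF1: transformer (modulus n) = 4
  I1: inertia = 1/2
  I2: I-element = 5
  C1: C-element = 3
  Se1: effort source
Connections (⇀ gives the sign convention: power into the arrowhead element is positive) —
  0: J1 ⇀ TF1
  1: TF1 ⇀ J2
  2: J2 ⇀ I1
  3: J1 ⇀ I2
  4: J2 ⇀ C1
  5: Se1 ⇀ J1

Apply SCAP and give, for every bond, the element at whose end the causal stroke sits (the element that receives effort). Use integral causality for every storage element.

bond 0 →TF1
bond 1 →J2
bond 2 →I1
bond 3 →I2
bond 4 →J2
bond 5 →J1

bond 5 stroke→J1  (Se1 (Se) sets effort on bond)
bond 0 stroke→TF1  (0-jn J1 has e-setter on 5)
bond 3 stroke→I2  (J1: bond 5 brought effort, rest push out)
bond 1 stroke→J2  (TF TF1: opposite of bond 0)
bond 2 stroke→I1  (I1: I, integral causality)
bond 4 stroke→J2  (J2 flow already set via bond 2)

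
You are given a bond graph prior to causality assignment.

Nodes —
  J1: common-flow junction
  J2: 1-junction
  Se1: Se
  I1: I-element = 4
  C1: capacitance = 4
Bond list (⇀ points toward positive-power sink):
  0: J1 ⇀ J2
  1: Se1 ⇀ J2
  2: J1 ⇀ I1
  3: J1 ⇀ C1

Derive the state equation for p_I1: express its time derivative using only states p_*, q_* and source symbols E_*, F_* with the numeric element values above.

b1 stroke at J2  (Se1: effort source, stroke at far end)
b0 stroke at J1  (only one flow-in slot at J2)
b2 stroke at I1  (I1 integral (f out))
b3 stroke at J1  (1-jn J1 has f-setter on 2)

dp_I1/dt = E_Se1 - q_C1/4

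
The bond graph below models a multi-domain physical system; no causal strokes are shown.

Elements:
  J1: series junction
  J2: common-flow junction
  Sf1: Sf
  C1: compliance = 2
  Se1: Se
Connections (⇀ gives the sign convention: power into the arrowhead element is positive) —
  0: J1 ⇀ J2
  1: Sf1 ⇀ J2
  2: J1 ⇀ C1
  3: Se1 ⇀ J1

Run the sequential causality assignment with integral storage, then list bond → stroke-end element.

β0 |J2
β1 |Sf1
β2 |J1
β3 |J1

#1 |Sf1  (Sf1 fixes flow; stroke at Sf1)
#3 |J1  (source Se1 imposes e)
#0 |J2  (1-jn J2 has f-setter on 1)
#2 |J1  (J1: bond 0 brought flow, rest push out)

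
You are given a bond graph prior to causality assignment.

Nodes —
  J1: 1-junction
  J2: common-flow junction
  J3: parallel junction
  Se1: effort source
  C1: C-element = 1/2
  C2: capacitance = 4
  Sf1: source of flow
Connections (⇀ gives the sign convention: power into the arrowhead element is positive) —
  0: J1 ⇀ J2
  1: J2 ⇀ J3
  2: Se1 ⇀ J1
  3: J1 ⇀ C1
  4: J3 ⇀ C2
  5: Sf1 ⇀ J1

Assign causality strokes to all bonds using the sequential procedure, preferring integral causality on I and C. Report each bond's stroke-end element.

b2 stroke→J1  (source Se1 imposes e)
b5 stroke→Sf1  (source Sf1 imposes f)
b0 stroke→J1  (J1 flow already set via bond 5)
b3 stroke→J1  (J1: bond 5 brought flow, rest push out)
b1 stroke→J2  (common-f at J2 fixed by 0)
b4 stroke→J3  (J3 needs exactly one e-in)

b0 →J1
b1 →J2
b2 →J1
b3 →J1
b4 →J3
b5 →Sf1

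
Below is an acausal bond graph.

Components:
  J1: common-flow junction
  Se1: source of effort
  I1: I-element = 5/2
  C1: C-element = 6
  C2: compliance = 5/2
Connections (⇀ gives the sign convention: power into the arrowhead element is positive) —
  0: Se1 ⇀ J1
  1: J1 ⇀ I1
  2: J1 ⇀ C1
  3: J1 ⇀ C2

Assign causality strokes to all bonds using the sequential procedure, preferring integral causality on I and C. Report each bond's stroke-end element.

bond 0 →J1  (Se1 fixes effort; stroke away)
bond 1 →I1  (prefer integral on I1)
bond 2 →J1  (1-jn J1 has f-setter on 1)
bond 3 →J1  (J1: bond 1 brought flow, rest push out)

β0 stroke at J1
β1 stroke at I1
β2 stroke at J1
β3 stroke at J1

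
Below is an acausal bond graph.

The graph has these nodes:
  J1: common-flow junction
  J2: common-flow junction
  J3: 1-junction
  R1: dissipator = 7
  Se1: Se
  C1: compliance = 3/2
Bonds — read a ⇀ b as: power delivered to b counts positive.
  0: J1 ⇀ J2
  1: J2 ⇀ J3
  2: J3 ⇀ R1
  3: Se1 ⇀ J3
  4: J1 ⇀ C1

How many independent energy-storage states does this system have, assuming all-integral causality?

1  (C1 all integral)

#3 stroke→J3  (Se1 fixes effort; stroke away)
#4 stroke→J1  (C1: C, integral causality)
#0 stroke→J2  (J1 needs exactly one f-in)
#1 stroke→J3  (J2 needs exactly one f-in)
#2 stroke→R1  (only one flow-in slot at J3)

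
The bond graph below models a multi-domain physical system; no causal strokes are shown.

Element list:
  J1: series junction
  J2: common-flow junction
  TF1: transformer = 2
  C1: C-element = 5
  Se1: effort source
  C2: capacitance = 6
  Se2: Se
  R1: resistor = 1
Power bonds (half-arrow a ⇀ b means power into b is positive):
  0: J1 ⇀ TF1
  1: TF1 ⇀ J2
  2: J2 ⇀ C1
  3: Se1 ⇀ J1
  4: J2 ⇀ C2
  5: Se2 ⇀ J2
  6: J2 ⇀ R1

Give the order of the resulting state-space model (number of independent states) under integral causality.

2  (C1, C2 all integral)

b3 stroke→J1  (Se1 fixes effort; stroke away)
b5 stroke→J2  (source Se2 imposes e)
b0 stroke→TF1  (J1: last free bond brings flow in)
b1 stroke→J2  (TF TF1: opposite of bond 0)
b2 stroke→J2  (prefer integral on C1)
b4 stroke→J2  (C2 outputs effort q/C2)
b6 stroke→R1  (J2 needs exactly one f-in)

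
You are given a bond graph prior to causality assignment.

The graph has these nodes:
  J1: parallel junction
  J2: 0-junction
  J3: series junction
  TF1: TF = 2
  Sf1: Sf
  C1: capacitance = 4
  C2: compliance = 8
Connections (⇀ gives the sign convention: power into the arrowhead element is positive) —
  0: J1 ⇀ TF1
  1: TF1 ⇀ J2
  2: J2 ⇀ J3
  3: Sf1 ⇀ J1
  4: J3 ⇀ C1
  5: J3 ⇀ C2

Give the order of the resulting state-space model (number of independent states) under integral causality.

bond 3 →Sf1  (source Sf1 imposes f)
bond 0 →J1  (J1 needs exactly one e-in)
bond 1 →TF1  (TF1 one-in-one-out from 0)
bond 2 →J2  (only one effort-in slot at J2)
bond 4 →J3  (common-f at J3 fixed by 2)
bond 5 →J3  (J3 flow already set via bond 2)

2  (C1, C2 all integral)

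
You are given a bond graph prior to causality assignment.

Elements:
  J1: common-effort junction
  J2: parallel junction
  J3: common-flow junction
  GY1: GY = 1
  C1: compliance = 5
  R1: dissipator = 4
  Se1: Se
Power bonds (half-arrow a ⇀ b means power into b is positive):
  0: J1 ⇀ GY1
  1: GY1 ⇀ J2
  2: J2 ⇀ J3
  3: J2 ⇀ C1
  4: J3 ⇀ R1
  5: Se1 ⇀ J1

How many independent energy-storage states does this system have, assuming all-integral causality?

β5 stroke at J1  (Se1 fixes effort; stroke away)
β0 stroke at GY1  (J1 effort already set via bond 5)
β1 stroke at GY1  (through GY1, causality inverts; strokes same side of GY1)
β3 stroke at J2  (C1 integral (e out))
β2 stroke at J3  (0-jn J2 has e-setter on 3)
β4 stroke at R1  (J3: last free bond brings flow in)

1  (C1 all integral)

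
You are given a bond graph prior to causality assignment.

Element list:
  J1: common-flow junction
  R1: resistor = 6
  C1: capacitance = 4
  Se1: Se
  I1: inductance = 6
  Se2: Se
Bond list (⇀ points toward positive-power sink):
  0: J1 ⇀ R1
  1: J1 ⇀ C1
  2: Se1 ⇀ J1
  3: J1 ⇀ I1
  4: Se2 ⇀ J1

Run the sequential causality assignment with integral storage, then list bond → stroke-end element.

bond 0 stroke at J1
bond 1 stroke at J1
bond 2 stroke at J1
bond 3 stroke at I1
bond 4 stroke at J1

bond 2 →J1  (Se1: effort source, stroke at far end)
bond 4 →J1  (Se2 fixes effort; stroke away)
bond 1 →J1  (prefer integral on C1)
bond 3 →I1  (I1 outputs flow p/I1)
bond 0 →J1  (J1: bond 3 brought flow, rest push out)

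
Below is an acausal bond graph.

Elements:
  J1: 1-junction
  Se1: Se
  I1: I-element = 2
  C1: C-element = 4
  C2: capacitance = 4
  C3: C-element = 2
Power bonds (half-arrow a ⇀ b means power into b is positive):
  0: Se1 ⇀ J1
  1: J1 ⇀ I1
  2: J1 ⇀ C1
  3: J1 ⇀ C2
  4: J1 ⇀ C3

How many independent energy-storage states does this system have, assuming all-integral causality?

#0 stroke at J1  (Se1 fixes effort; stroke away)
#1 stroke at I1  (prefer integral on I1)
#2 stroke at J1  (common-f at J1 fixed by 1)
#3 stroke at J1  (J1: bond 1 brought flow, rest push out)
#4 stroke at J1  (J1 flow already set via bond 1)

4  (C1, C2, C3, I1 all integral)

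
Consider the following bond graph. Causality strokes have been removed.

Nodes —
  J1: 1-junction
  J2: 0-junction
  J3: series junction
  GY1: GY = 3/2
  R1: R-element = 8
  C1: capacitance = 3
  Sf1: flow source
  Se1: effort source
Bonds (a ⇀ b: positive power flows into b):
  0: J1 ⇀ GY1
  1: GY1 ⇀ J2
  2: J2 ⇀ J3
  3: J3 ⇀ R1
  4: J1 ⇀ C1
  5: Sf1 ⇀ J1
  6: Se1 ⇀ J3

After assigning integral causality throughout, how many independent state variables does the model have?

β5 |Sf1  (Sf1 fixes flow; stroke at Sf1)
β6 |J3  (source Se1 imposes e)
β0 |J1  (common-f at J1 fixed by 5)
β4 |J1  (J1: bond 5 brought flow, rest push out)
β1 |J2  (GY1 both-in/both-out from 0)
β2 |J3  (J2 effort already set via bond 1)
β3 |R1  (J3 needs exactly one f-in)

1  (C1 all integral)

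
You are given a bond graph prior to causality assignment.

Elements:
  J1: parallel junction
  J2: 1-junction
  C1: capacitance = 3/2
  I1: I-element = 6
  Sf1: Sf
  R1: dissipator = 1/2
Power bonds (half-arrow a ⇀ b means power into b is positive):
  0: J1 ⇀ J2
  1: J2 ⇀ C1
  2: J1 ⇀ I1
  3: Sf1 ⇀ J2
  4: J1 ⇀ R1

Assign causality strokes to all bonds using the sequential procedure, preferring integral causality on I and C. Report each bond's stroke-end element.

bond 0 |J2
bond 1 |J2
bond 2 |I1
bond 3 |Sf1
bond 4 |J1

bond 3 stroke→Sf1  (Sf1 (Sf) sets flow on bond)
bond 0 stroke→J2  (common-f at J2 fixed by 3)
bond 1 stroke→J2  (1-jn J2 has f-setter on 3)
bond 2 stroke→I1  (I1: I, integral causality)
bond 4 stroke→J1  (closing 0-jn rule on J1)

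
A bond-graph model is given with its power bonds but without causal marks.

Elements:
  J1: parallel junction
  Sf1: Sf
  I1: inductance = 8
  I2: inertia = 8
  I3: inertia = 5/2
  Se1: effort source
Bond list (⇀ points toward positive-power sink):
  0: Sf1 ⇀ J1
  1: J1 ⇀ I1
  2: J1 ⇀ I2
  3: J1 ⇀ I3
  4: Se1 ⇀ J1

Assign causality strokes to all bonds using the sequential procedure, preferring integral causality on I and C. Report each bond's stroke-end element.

b0 |Sf1  (source Sf1 imposes f)
b4 |J1  (Se1 (Se) sets effort on bond)
b1 |I1  (0-jn J1 has e-setter on 4)
b2 |I2  (common-e at J1 fixed by 4)
b3 |I3  (J1: bond 4 brought effort, rest push out)

#0 stroke at Sf1
#1 stroke at I1
#2 stroke at I2
#3 stroke at I3
#4 stroke at J1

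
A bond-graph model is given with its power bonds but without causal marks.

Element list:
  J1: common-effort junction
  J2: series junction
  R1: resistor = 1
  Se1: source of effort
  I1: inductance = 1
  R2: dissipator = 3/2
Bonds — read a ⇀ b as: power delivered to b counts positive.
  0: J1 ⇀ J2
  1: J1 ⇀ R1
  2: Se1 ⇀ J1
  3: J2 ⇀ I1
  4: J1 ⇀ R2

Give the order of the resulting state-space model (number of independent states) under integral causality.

1  (I1 all integral)

bond 2 stroke at J1  (Se1 (Se) sets effort on bond)
bond 0 stroke at J2  (common-e at J1 fixed by 2)
bond 1 stroke at R1  (common-e at J1 fixed by 2)
bond 4 stroke at R2  (J1: bond 2 brought effort, rest push out)
bond 3 stroke at I1  (J2: last free bond brings flow in)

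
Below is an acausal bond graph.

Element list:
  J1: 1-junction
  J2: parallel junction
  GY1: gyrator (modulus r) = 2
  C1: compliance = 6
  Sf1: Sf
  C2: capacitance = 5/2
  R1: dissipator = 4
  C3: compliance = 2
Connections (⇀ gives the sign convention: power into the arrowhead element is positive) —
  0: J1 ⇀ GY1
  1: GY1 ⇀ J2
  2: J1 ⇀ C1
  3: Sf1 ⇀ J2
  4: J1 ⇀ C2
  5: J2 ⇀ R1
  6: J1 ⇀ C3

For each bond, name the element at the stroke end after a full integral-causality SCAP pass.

b0 stroke at GY1
b1 stroke at GY1
b2 stroke at J1
b3 stroke at Sf1
b4 stroke at J1
b5 stroke at J2
b6 stroke at J1

β3 →Sf1  (Sf1 fixes flow; stroke at Sf1)
β2 →J1  (C1 integral (e out))
β4 →J1  (prefer integral on C2)
β6 →J1  (C3 integral (e out))
β0 →GY1  (closing 1-jn rule on J1)
β1 →GY1  (GY1: gyrator matches bond 0)
β5 →J2  (closing 0-jn rule on J2)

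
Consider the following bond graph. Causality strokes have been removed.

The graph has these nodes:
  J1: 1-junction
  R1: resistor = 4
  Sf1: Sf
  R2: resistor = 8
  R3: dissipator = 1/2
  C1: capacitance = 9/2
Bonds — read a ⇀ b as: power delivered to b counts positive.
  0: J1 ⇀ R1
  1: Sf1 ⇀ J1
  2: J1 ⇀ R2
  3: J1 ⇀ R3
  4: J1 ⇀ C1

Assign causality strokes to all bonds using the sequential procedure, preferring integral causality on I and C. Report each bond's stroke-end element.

β0 →J1
β1 →Sf1
β2 →J1
β3 →J1
β4 →J1

b1 |Sf1  (Sf1 fixes flow; stroke at Sf1)
b0 |J1  (J1: bond 1 brought flow, rest push out)
b2 |J1  (J1 flow already set via bond 1)
b3 |J1  (J1: bond 1 brought flow, rest push out)
b4 |J1  (J1 flow already set via bond 1)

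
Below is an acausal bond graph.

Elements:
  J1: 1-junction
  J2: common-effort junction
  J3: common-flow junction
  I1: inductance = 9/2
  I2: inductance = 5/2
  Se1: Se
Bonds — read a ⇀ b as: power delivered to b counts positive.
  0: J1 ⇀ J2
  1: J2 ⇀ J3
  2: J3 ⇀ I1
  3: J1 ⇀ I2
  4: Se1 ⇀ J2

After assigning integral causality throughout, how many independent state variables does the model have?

2  (I1, I2 all integral)

β4 stroke at J2  (source Se1 imposes e)
β0 stroke at J1  (J2: bond 4 brought effort, rest push out)
β1 stroke at J3  (J2 effort already set via bond 4)
β2 stroke at I1  (J3: last free bond brings flow in)
β3 stroke at I2  (J1: last free bond brings flow in)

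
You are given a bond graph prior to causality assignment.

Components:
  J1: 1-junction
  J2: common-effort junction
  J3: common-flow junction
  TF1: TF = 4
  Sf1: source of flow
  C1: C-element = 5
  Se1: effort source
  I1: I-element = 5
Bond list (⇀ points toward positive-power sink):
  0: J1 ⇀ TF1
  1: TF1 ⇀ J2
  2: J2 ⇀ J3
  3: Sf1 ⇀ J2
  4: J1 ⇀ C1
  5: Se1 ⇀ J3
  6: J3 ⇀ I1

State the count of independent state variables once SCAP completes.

2  (C1, I1 all integral)

#3 |Sf1  (Sf1 (Sf) sets flow on bond)
#5 |J3  (Se1: effort source, stroke at far end)
#4 |J1  (C1: C, integral causality)
#0 |TF1  (J1 needs exactly one f-in)
#1 |J2  (through TF1, causality passes straight; one stroke at TF1)
#2 |J3  (J2: bond 1 brought effort, rest push out)
#6 |I1  (J3: last free bond brings flow in)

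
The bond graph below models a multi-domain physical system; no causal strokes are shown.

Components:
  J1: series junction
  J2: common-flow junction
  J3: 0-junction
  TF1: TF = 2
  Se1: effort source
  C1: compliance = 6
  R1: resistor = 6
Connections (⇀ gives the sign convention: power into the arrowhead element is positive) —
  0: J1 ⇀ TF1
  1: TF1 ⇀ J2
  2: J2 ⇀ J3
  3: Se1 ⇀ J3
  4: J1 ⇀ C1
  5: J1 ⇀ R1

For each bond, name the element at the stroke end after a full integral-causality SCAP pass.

bond 0 stroke at J1
bond 1 stroke at TF1
bond 2 stroke at J2
bond 3 stroke at J3
bond 4 stroke at J1
bond 5 stroke at R1

b3 →J3  (Se1 (Se) sets effort on bond)
b2 →J2  (common-e at J3 fixed by 3)
b1 →TF1  (only one flow-in slot at J2)
b0 →J1  (through TF1, causality passes straight; one stroke at TF1)
b4 →J1  (C1: C, integral causality)
b5 →R1  (J1: last free bond brings flow in)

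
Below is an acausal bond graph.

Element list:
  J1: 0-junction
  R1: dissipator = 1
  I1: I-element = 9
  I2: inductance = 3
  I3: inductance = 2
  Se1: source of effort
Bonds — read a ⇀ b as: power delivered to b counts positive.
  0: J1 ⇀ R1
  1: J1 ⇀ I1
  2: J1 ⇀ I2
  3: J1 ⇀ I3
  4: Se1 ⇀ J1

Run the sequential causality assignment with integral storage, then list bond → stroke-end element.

bond 4 →J1  (Se1 (Se) sets effort on bond)
bond 0 →R1  (J1 effort already set via bond 4)
bond 1 →I1  (common-e at J1 fixed by 4)
bond 2 →I2  (J1: bond 4 brought effort, rest push out)
bond 3 →I3  (0-jn J1 has e-setter on 4)

#0 stroke at R1
#1 stroke at I1
#2 stroke at I2
#3 stroke at I3
#4 stroke at J1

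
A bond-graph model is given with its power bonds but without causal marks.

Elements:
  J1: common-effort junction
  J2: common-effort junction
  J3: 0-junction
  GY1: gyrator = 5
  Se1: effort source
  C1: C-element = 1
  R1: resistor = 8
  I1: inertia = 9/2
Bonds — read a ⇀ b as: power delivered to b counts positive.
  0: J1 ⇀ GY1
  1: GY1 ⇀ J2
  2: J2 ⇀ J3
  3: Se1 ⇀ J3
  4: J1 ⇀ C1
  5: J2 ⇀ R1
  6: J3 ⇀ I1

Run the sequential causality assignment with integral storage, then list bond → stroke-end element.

b3 →J3  (Se1: effort source, stroke at far end)
b2 →J2  (J3 effort already set via bond 3)
b6 →I1  (J3 effort already set via bond 3)
b1 →GY1  (J2 effort already set via bond 2)
b5 →R1  (J2: bond 2 brought effort, rest push out)
b0 →GY1  (GY1: gyrator matches bond 1)
b4 →J1  (J1: last free bond brings effort in)

bond 0 stroke at GY1
bond 1 stroke at GY1
bond 2 stroke at J2
bond 3 stroke at J3
bond 4 stroke at J1
bond 5 stroke at R1
bond 6 stroke at I1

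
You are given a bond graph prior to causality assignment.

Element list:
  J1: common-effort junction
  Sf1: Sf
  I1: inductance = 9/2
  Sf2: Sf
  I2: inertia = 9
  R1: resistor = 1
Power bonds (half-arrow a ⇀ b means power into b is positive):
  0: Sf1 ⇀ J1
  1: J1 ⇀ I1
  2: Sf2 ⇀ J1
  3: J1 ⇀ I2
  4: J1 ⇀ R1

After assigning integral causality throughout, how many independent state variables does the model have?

2  (I1, I2 all integral)

b0 stroke→Sf1  (Sf1: flow source, stroke at near end)
b2 stroke→Sf2  (Sf2: flow source, stroke at near end)
b1 stroke→I1  (I1 outputs flow p/I1)
b3 stroke→I2  (I2 outputs flow p/I2)
b4 stroke→J1  (closing 0-jn rule on J1)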